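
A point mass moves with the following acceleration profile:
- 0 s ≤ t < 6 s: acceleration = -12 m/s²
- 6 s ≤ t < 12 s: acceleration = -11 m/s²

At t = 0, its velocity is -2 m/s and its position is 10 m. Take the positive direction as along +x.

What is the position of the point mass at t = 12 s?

-860 m

On each constant-a segment, Δv = aΔt and Δx = v₀Δt + ½aΔt²; chain segment to segment.
0–6 s: v starts -2 m/s; Δx = -2·6 + ½·-12·6² = -228 m; v ends -74 m/s.
6–12 s: v starts -74 m/s; Δx = -74·6 + ½·-11·6² = -642 m; v ends -140 m/s.
x(12) = 10 + Σ Δx = -860 m.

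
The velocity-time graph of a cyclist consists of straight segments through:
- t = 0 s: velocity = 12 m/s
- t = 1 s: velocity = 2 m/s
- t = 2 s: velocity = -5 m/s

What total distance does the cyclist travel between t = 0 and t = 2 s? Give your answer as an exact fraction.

127/14 m

Total distance travelled is ∫|v| dt — sum the magnitudes of each area piece.
0–1 s: |½(12 + 2)(1)| = 7 m
1–2 s: v = 0 at t = 9/7 s; triangle areas 2/7 + 25/14 = 29/14 m
Total distance = 127/14 m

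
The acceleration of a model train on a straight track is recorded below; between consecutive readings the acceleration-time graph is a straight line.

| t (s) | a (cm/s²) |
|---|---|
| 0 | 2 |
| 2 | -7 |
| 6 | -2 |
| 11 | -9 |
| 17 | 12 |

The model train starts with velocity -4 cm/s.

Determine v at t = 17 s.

Δv equals the area under the a-t graph; then v = v₀ + Δv.
0–2 s: ½(2 + -7)(2) = -5 cm/s
2–6 s: ½(-7 + -2)(4) = -18 cm/s
6–11 s: ½(-2 + -9)(5) = -27.5 cm/s
11–17 s: ½(-9 + 12)(6) = 9 cm/s
Δv = -41.5 cm/s, so v(17) = -4 + (-41.5) = -45.5 cm/s.

-45.5 cm/s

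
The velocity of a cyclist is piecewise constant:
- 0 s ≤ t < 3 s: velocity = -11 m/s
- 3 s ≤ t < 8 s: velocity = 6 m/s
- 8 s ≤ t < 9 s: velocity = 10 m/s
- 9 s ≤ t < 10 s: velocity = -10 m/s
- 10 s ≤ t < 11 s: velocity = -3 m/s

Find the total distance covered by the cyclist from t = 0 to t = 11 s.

86 m

Total distance travelled is ∫|v| dt — sum the magnitudes of each area piece.
0–3 s: |-11| × 3 = 33 m
3–8 s: |6| × 5 = 30 m
8–9 s: |10| × 1 = 10 m
9–10 s: |-10| × 1 = 10 m
10–11 s: |-3| × 1 = 3 m
Total distance = 86 m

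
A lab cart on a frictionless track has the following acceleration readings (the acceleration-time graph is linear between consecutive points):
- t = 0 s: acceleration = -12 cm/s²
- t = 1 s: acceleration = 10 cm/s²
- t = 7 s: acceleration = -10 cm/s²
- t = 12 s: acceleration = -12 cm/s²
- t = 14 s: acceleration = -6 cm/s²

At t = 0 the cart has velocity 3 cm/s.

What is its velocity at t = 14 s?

Δv equals the area under the a-t graph; then v = v₀ + Δv.
0–1 s: ½(-12 + 10)(1) = -1 cm/s
1–7 s: ½(10 + -10)(6) = 0 cm/s
7–12 s: ½(-10 + -12)(5) = -55 cm/s
12–14 s: ½(-12 + -6)(2) = -18 cm/s
Δv = -74 cm/s, so v(14) = 3 + (-74) = -71 cm/s.

-71 cm/s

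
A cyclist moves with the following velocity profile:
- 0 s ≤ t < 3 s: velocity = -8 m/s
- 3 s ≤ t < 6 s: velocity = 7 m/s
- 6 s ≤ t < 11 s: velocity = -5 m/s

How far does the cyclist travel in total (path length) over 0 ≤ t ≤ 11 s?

70 m

Total distance travelled is ∫|v| dt — sum the magnitudes of each area piece.
0–3 s: |-8| × 3 = 24 m
3–6 s: |7| × 3 = 21 m
6–11 s: |-5| × 5 = 25 m
Total distance = 70 m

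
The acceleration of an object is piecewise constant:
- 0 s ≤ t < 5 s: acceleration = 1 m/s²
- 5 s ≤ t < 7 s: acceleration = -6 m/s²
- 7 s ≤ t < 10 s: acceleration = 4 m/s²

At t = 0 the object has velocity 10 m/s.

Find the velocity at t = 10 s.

15 m/s

Δv equals the area under the a-t graph; then v = v₀ + Δv.
0–5 s: 1 × 5 = 5 m/s
5–7 s: -6 × 2 = -12 m/s
7–10 s: 4 × 3 = 12 m/s
Δv = 5 m/s, so v(10) = 10 + (5) = 15 m/s.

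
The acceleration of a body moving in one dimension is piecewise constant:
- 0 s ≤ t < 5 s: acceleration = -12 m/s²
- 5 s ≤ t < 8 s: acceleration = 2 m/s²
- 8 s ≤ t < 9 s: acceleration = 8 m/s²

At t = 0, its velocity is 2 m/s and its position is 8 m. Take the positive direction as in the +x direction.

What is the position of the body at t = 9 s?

-345 m

On each constant-a segment, Δv = aΔt and Δx = v₀Δt + ½aΔt²; chain segment to segment.
0–5 s: v starts 2 m/s; Δx = 2·5 + ½·-12·5² = -140 m; v ends -58 m/s.
5–8 s: v starts -58 m/s; Δx = -58·3 + ½·2·3² = -165 m; v ends -52 m/s.
8–9 s: v starts -52 m/s; Δx = -52·1 + ½·8·1² = -48 m; v ends -44 m/s.
x(9) = 8 + Σ Δx = -345 m.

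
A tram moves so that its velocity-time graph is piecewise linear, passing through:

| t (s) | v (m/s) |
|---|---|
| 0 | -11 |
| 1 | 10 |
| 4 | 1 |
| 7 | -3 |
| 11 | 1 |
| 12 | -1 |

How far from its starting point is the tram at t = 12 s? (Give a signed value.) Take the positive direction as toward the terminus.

Net displacement equals the area under the velocity-time graph (areas below the axis count negative).
0–1 s: ½(-11 + 10)(1) = -0.5 m
1–4 s: ½(10 + 1)(3) = 16.5 m
4–7 s: ½(1 + -3)(3) = -3 m
7–11 s: ½(-3 + 1)(4) = -4 m
11–12 s: ½(1 + -1)(1) = 0 m
Net displacement = 9 m

9 m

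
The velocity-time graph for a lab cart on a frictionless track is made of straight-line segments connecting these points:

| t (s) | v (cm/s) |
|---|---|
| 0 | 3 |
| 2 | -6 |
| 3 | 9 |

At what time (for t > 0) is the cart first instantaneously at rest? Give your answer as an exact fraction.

v changes sign on 0–2 s (from 3 to -6); the graph is linear there, so v = 0 at t = 0 + (-3)·(2 − 0)/(-6 − 3) = 2/3 s.

t = 2/3 s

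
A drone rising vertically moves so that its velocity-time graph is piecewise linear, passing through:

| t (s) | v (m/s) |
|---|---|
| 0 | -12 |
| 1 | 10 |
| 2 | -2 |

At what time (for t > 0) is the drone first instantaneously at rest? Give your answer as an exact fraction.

t = 6/11 s

v changes sign on 0–1 s (from -12 to 10); the graph is linear there, so v = 0 at t = 0 + (12)·(1 − 0)/(10 − -12) = 6/11 s.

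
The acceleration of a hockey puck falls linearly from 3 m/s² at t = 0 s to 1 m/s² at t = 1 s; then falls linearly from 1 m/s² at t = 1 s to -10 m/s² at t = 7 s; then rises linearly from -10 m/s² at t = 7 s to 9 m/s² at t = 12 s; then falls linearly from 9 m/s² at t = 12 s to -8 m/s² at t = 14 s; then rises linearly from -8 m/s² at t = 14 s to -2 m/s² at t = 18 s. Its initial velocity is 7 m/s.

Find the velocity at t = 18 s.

-39.5 m/s

Δv equals the area under the a-t graph; then v = v₀ + Δv.
0–1 s: ½(3 + 1)(1) = 2 m/s
1–7 s: ½(1 + -10)(6) = -27 m/s
7–12 s: ½(-10 + 9)(5) = -2.5 m/s
12–14 s: ½(9 + -8)(2) = 1 m/s
14–18 s: ½(-8 + -2)(4) = -20 m/s
Δv = -46.5 m/s, so v(18) = 7 + (-46.5) = -39.5 m/s.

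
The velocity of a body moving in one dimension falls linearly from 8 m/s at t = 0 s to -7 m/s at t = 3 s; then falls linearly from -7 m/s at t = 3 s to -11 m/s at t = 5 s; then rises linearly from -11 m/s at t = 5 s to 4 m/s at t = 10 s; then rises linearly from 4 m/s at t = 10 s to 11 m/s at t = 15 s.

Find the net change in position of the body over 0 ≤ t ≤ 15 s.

3.5 m

Net displacement equals the area under the velocity-time graph (areas below the axis count negative).
0–3 s: ½(8 + -7)(3) = 1.5 m
3–5 s: ½(-7 + -11)(2) = -18 m
5–10 s: ½(-11 + 4)(5) = -17.5 m
10–15 s: ½(4 + 11)(5) = 37.5 m
Net displacement = 3.5 m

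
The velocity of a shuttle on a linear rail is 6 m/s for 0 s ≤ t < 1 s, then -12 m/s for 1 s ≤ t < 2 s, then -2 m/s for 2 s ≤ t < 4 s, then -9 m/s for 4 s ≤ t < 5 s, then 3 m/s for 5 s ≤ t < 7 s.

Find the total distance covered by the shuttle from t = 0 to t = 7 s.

Total distance travelled is ∫|v| dt — sum the magnitudes of each area piece.
0–1 s: |6| × 1 = 6 m
1–2 s: |-12| × 1 = 12 m
2–4 s: |-2| × 2 = 4 m
4–5 s: |-9| × 1 = 9 m
5–7 s: |3| × 2 = 6 m
Total distance = 37 m

37 m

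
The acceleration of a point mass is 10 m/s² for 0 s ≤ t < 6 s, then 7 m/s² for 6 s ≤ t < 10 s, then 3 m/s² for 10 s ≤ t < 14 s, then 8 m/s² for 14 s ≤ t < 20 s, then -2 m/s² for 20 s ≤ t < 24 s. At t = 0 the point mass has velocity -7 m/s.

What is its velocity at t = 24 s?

133 m/s

Δv equals the area under the a-t graph; then v = v₀ + Δv.
0–6 s: 10 × 6 = 60 m/s
6–10 s: 7 × 4 = 28 m/s
10–14 s: 3 × 4 = 12 m/s
14–20 s: 8 × 6 = 48 m/s
20–24 s: -2 × 4 = -8 m/s
Δv = 140 m/s, so v(24) = -7 + (140) = 133 m/s.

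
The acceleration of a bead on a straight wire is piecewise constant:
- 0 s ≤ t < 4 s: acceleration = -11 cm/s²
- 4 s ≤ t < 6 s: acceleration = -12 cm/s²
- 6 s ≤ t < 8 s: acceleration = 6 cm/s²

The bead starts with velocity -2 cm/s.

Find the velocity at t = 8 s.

-58 cm/s

Δv equals the area under the a-t graph; then v = v₀ + Δv.
0–4 s: -11 × 4 = -44 cm/s
4–6 s: -12 × 2 = -24 cm/s
6–8 s: 6 × 2 = 12 cm/s
Δv = -56 cm/s, so v(8) = -2 + (-56) = -58 cm/s.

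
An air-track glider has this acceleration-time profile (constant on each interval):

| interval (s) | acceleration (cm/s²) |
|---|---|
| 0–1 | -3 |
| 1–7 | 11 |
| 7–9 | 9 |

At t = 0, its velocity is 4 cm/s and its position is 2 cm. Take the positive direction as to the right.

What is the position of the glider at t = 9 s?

On each constant-a segment, Δv = aΔt and Δx = v₀Δt + ½aΔt²; chain segment to segment.
0–1 s: v starts 4 cm/s; Δx = 4·1 + ½·-3·1² = 2.5 cm; v ends 1 cm/s.
1–7 s: v starts 1 cm/s; Δx = 1·6 + ½·11·6² = 204 cm; v ends 67 cm/s.
7–9 s: v starts 67 cm/s; Δx = 67·2 + ½·9·2² = 152 cm; v ends 85 cm/s.
x(9) = 2 + Σ Δx = 360.5 cm.

360.5 cm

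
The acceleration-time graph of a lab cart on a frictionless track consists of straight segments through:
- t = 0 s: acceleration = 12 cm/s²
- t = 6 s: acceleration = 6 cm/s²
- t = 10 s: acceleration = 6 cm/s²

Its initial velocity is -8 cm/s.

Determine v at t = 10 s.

Δv equals the area under the a-t graph; then v = v₀ + Δv.
0–6 s: ½(12 + 6)(6) = 54 cm/s
6–10 s: 6 × 4 = 24 cm/s
Δv = 78 cm/s, so v(10) = -8 + (78) = 70 cm/s.

70 cm/s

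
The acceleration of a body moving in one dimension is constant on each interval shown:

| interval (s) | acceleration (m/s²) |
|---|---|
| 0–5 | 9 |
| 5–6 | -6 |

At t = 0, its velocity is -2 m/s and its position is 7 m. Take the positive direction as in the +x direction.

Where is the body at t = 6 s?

149.5 m

On each constant-a segment, Δv = aΔt and Δx = v₀Δt + ½aΔt²; chain segment to segment.
0–5 s: v starts -2 m/s; Δx = -2·5 + ½·9·5² = 102.5 m; v ends 43 m/s.
5–6 s: v starts 43 m/s; Δx = 43·1 + ½·-6·1² = 40 m; v ends 37 m/s.
x(6) = 7 + Σ Δx = 149.5 m.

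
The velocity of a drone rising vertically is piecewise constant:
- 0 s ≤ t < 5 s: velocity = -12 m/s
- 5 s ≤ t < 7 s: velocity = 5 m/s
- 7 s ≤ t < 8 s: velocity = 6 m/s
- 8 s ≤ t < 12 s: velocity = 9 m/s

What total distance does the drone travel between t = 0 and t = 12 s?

Distance (not displacement) is the total path length: add the absolute areas under v-t.
0–5 s: |-12| × 5 = 60 m
5–7 s: |5| × 2 = 10 m
7–8 s: |6| × 1 = 6 m
8–12 s: |9| × 4 = 36 m
Total distance = 112 m

112 m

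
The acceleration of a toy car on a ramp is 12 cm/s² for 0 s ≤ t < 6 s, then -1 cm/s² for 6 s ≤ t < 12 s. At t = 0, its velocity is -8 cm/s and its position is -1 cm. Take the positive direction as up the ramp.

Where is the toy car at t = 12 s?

On each constant-a segment, Δv = aΔt and Δx = v₀Δt + ½aΔt²; chain segment to segment.
0–6 s: v starts -8 cm/s; Δx = -8·6 + ½·12·6² = 168 cm; v ends 64 cm/s.
6–12 s: v starts 64 cm/s; Δx = 64·6 + ½·-1·6² = 366 cm; v ends 58 cm/s.
x(12) = -1 + Σ Δx = 533 cm.

533 cm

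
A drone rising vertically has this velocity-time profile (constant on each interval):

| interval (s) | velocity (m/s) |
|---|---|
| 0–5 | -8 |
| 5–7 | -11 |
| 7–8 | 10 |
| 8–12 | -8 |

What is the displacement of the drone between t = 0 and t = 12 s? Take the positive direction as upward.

-84 m

Displacement is the signed area under the v-t curve.
0–5 s: -8 × 5 = -40 m
5–7 s: -11 × 2 = -22 m
7–8 s: 10 × 1 = 10 m
8–12 s: -8 × 4 = -32 m
Net displacement = -84 m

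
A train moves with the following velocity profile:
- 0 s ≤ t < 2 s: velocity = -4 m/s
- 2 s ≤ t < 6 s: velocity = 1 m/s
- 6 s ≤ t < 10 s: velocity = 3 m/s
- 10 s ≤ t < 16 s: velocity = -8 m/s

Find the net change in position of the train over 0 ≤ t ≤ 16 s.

Displacement is the signed area under the v-t curve.
0–2 s: -4 × 2 = -8 m
2–6 s: 1 × 4 = 4 m
6–10 s: 3 × 4 = 12 m
10–16 s: -8 × 6 = -48 m
Net displacement = -40 m

-40 m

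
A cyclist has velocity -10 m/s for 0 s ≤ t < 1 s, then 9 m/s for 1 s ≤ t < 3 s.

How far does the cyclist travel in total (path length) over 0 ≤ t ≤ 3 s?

28 m

Distance (not displacement) is the total path length: add the absolute areas under v-t.
0–1 s: |-10| × 1 = 10 m
1–3 s: |9| × 2 = 18 m
Total distance = 28 m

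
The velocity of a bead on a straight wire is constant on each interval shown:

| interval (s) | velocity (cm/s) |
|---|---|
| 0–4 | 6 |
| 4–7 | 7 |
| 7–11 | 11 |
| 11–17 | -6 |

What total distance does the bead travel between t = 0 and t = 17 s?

125 cm

Total distance travelled is ∫|v| dt — sum the magnitudes of each area piece.
0–4 s: |6| × 4 = 24 cm
4–7 s: |7| × 3 = 21 cm
7–11 s: |11| × 4 = 44 cm
11–17 s: |-6| × 6 = 36 cm
Total distance = 125 cm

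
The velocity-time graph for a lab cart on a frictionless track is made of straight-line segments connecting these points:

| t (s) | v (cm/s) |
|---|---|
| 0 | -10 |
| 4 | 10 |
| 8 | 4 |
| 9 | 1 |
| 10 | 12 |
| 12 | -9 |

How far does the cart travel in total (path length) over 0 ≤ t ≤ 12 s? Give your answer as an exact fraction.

474/7 cm

Total distance travelled is ∫|v| dt — sum the magnitudes of each area piece.
0–4 s: v = 0 at t = 2 s; triangle areas 10 + 10 = 20 cm
4–8 s: |½(10 + 4)(4)| = 28 cm
8–9 s: |½(4 + 1)(1)| = 2.5 cm
9–10 s: |½(1 + 12)(1)| = 6.5 cm
10–12 s: v = 0 at t = 78/7 s; triangle areas 48/7 + 27/7 = 75/7 cm
Total distance = 474/7 cm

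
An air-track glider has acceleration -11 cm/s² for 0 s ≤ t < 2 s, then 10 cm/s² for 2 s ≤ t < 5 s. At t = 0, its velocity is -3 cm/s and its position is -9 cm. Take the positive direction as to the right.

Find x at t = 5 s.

-67 cm

On each constant-a segment, Δv = aΔt and Δx = v₀Δt + ½aΔt²; chain segment to segment.
0–2 s: v starts -3 cm/s; Δx = -3·2 + ½·-11·2² = -28 cm; v ends -25 cm/s.
2–5 s: v starts -25 cm/s; Δx = -25·3 + ½·10·3² = -30 cm; v ends 5 cm/s.
x(5) = -9 + Σ Δx = -67 cm.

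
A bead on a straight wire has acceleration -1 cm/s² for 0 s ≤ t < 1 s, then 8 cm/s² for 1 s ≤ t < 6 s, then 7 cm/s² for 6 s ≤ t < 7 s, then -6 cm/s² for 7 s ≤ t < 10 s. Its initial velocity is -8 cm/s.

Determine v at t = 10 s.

Δv equals the area under the a-t graph; then v = v₀ + Δv.
0–1 s: -1 × 1 = -1 cm/s
1–6 s: 8 × 5 = 40 cm/s
6–7 s: 7 × 1 = 7 cm/s
7–10 s: -6 × 3 = -18 cm/s
Δv = 28 cm/s, so v(10) = -8 + (28) = 20 cm/s.

20 cm/s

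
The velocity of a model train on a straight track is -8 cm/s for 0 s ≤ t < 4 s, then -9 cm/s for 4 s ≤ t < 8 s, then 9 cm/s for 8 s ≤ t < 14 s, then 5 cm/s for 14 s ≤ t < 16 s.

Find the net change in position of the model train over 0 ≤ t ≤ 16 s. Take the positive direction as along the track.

-4 cm

Displacement is the signed area under the v-t curve.
0–4 s: -8 × 4 = -32 cm
4–8 s: -9 × 4 = -36 cm
8–14 s: 9 × 6 = 54 cm
14–16 s: 5 × 2 = 10 cm
Net displacement = -4 cm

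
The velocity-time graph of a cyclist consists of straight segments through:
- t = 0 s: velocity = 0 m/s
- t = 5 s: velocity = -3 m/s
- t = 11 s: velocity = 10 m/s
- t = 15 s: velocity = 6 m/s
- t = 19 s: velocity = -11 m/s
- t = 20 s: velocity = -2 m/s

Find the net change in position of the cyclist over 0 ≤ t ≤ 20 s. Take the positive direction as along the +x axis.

Net displacement equals the area under the velocity-time graph (areas below the axis count negative).
0–5 s: ½(0 + -3)(5) = -7.5 m
5–11 s: ½(-3 + 10)(6) = 21 m
11–15 s: ½(10 + 6)(4) = 32 m
15–19 s: ½(6 + -11)(4) = -10 m
19–20 s: ½(-11 + -2)(1) = -6.5 m
Net displacement = 29 m

29 m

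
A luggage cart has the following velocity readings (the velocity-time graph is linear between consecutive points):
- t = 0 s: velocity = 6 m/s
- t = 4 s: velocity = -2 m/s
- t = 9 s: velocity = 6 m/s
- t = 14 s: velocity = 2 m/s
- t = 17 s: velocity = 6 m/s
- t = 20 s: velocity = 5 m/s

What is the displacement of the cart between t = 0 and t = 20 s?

66.5 m

Displacement is the signed area under the v-t curve.
0–4 s: ½(6 + -2)(4) = 8 m
4–9 s: ½(-2 + 6)(5) = 10 m
9–14 s: ½(6 + 2)(5) = 20 m
14–17 s: ½(2 + 6)(3) = 12 m
17–20 s: ½(6 + 5)(3) = 16.5 m
Net displacement = 66.5 m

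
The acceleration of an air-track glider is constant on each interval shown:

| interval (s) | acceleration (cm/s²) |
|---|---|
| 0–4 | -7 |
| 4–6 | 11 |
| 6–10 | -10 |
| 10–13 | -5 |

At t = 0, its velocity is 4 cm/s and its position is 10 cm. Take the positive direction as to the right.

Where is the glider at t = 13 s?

On each constant-a segment, Δv = aΔt and Δx = v₀Δt + ½aΔt²; chain segment to segment.
0–4 s: v starts 4 cm/s; Δx = 4·4 + ½·-7·4² = -40 cm; v ends -24 cm/s.
4–6 s: v starts -24 cm/s; Δx = -24·2 + ½·11·2² = -26 cm; v ends -2 cm/s.
6–10 s: v starts -2 cm/s; Δx = -2·4 + ½·-10·4² = -88 cm; v ends -42 cm/s.
10–13 s: v starts -42 cm/s; Δx = -42·3 + ½·-5·3² = -148.5 cm; v ends -57 cm/s.
x(13) = 10 + Σ Δx = -292.5 cm.

-292.5 cm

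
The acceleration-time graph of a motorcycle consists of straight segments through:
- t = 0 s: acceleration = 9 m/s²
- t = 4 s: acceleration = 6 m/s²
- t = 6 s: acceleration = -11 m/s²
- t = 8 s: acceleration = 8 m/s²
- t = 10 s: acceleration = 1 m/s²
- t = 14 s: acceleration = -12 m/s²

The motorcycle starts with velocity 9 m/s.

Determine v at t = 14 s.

Δv equals the area under the a-t graph; then v = v₀ + Δv.
0–4 s: ½(9 + 6)(4) = 30 m/s
4–6 s: ½(6 + -11)(2) = -5 m/s
6–8 s: ½(-11 + 8)(2) = -3 m/s
8–10 s: ½(8 + 1)(2) = 9 m/s
10–14 s: ½(1 + -12)(4) = -22 m/s
Δv = 9 m/s, so v(14) = 9 + (9) = 18 m/s.

18 m/s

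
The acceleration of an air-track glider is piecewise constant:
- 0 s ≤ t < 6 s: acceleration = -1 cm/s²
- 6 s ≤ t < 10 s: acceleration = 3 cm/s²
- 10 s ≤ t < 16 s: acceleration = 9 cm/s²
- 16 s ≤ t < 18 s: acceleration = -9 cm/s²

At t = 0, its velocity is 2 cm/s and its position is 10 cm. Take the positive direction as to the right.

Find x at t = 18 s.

328 cm

On each constant-a segment, Δv = aΔt and Δx = v₀Δt + ½aΔt²; chain segment to segment.
0–6 s: v starts 2 cm/s; Δx = 2·6 + ½·-1·6² = -6 cm; v ends -4 cm/s.
6–10 s: v starts -4 cm/s; Δx = -4·4 + ½·3·4² = 8 cm; v ends 8 cm/s.
10–16 s: v starts 8 cm/s; Δx = 8·6 + ½·9·6² = 210 cm; v ends 62 cm/s.
16–18 s: v starts 62 cm/s; Δx = 62·2 + ½·-9·2² = 106 cm; v ends 44 cm/s.
x(18) = 10 + Σ Δx = 328 cm.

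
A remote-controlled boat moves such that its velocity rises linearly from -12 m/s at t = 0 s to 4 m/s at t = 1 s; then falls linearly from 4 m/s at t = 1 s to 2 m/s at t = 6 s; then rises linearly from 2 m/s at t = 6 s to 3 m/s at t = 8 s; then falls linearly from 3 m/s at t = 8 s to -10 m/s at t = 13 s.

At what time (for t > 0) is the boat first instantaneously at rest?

v changes sign on 0–1 s (from -12 to 4); the graph is linear there, so v = 0 at t = 0 + (12)·(1 − 0)/(4 − -12) = 0.75 s.

t = 0.75 s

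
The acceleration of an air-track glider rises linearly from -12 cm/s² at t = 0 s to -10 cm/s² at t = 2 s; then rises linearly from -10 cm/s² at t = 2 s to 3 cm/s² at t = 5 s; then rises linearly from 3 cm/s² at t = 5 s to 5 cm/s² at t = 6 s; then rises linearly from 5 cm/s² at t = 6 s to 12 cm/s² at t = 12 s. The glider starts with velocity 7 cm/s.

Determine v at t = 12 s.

29.5 cm/s

Δv equals the area under the a-t graph; then v = v₀ + Δv.
0–2 s: ½(-12 + -10)(2) = -22 cm/s
2–5 s: ½(-10 + 3)(3) = -10.5 cm/s
5–6 s: ½(3 + 5)(1) = 4 cm/s
6–12 s: ½(5 + 12)(6) = 51 cm/s
Δv = 22.5 cm/s, so v(12) = 7 + (22.5) = 29.5 cm/s.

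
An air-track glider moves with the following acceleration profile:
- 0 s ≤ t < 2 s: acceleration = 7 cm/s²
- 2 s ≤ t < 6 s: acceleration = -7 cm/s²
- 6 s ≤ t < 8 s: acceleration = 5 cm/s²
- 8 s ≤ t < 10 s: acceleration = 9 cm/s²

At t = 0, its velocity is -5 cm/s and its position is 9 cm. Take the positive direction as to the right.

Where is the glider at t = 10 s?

-35 cm

On each constant-a segment, Δv = aΔt and Δx = v₀Δt + ½aΔt²; chain segment to segment.
0–2 s: v starts -5 cm/s; Δx = -5·2 + ½·7·2² = 4 cm; v ends 9 cm/s.
2–6 s: v starts 9 cm/s; Δx = 9·4 + ½·-7·4² = -20 cm; v ends -19 cm/s.
6–8 s: v starts -19 cm/s; Δx = -19·2 + ½·5·2² = -28 cm; v ends -9 cm/s.
8–10 s: v starts -9 cm/s; Δx = -9·2 + ½·9·2² = 0 cm; v ends 9 cm/s.
x(10) = 9 + Σ Δx = -35 cm.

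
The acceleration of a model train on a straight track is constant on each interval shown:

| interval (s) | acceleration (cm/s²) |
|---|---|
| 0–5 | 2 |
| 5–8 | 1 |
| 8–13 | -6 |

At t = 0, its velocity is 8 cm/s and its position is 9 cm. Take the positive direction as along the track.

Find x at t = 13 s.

On each constant-a segment, Δv = aΔt and Δx = v₀Δt + ½aΔt²; chain segment to segment.
0–5 s: v starts 8 cm/s; Δx = 8·5 + ½·2·5² = 65 cm; v ends 18 cm/s.
5–8 s: v starts 18 cm/s; Δx = 18·3 + ½·1·3² = 58.5 cm; v ends 21 cm/s.
8–13 s: v starts 21 cm/s; Δx = 21·5 + ½·-6·5² = 30 cm; v ends -9 cm/s.
x(13) = 9 + Σ Δx = 162.5 cm.

162.5 cm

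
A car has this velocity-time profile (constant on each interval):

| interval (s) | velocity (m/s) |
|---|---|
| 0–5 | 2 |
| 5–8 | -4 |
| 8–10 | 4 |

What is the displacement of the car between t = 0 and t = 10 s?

Net displacement equals the area under the velocity-time graph (areas below the axis count negative).
0–5 s: 2 × 5 = 10 m
5–8 s: -4 × 3 = -12 m
8–10 s: 4 × 2 = 8 m
Net displacement = 6 m

6 m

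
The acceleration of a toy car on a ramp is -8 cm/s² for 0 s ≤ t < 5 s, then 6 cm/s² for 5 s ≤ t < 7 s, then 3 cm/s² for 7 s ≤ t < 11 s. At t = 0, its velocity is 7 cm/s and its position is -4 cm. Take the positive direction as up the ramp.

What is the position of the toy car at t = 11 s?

On each constant-a segment, Δv = aΔt and Δx = v₀Δt + ½aΔt²; chain segment to segment.
0–5 s: v starts 7 cm/s; Δx = 7·5 + ½·-8·5² = -65 cm; v ends -33 cm/s.
5–7 s: v starts -33 cm/s; Δx = -33·2 + ½·6·2² = -54 cm; v ends -21 cm/s.
7–11 s: v starts -21 cm/s; Δx = -21·4 + ½·3·4² = -60 cm; v ends -9 cm/s.
x(11) = -4 + Σ Δx = -183 cm.

-183 cm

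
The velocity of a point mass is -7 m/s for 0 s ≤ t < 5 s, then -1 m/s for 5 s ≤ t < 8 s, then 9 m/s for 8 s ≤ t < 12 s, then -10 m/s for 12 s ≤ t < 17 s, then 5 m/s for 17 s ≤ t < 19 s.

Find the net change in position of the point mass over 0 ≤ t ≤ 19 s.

Net displacement equals the area under the velocity-time graph (areas below the axis count negative).
0–5 s: -7 × 5 = -35 m
5–8 s: -1 × 3 = -3 m
8–12 s: 9 × 4 = 36 m
12–17 s: -10 × 5 = -50 m
17–19 s: 5 × 2 = 10 m
Net displacement = -42 m

-42 m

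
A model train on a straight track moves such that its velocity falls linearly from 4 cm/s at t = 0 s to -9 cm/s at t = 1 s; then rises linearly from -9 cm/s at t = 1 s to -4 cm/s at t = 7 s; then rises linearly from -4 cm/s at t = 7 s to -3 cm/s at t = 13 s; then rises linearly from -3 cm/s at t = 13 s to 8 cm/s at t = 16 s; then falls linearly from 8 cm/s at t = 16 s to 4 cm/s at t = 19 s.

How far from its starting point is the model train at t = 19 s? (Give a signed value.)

Displacement is the signed area under the v-t curve.
0–1 s: ½(4 + -9)(1) = -2.5 cm
1–7 s: ½(-9 + -4)(6) = -39 cm
7–13 s: ½(-4 + -3)(6) = -21 cm
13–16 s: ½(-3 + 8)(3) = 7.5 cm
16–19 s: ½(8 + 4)(3) = 18 cm
Net displacement = -37 cm

-37 cm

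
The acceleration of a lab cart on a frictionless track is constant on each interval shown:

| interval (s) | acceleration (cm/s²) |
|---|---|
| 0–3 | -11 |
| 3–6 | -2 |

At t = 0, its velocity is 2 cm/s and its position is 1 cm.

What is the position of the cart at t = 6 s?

-144.5 cm

On each constant-a segment, Δv = aΔt and Δx = v₀Δt + ½aΔt²; chain segment to segment.
0–3 s: v starts 2 cm/s; Δx = 2·3 + ½·-11·3² = -43.5 cm; v ends -31 cm/s.
3–6 s: v starts -31 cm/s; Δx = -31·3 + ½·-2·3² = -102 cm; v ends -37 cm/s.
x(6) = 1 + Σ Δx = -144.5 cm.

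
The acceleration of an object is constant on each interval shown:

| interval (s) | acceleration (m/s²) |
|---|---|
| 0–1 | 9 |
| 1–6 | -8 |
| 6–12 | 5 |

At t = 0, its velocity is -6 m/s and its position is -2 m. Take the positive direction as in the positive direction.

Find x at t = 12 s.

On each constant-a segment, Δv = aΔt and Δx = v₀Δt + ½aΔt²; chain segment to segment.
0–1 s: v starts -6 m/s; Δx = -6·1 + ½·9·1² = -1.5 m; v ends 3 m/s.
1–6 s: v starts 3 m/s; Δx = 3·5 + ½·-8·5² = -85 m; v ends -37 m/s.
6–12 s: v starts -37 m/s; Δx = -37·6 + ½·5·6² = -132 m; v ends -7 m/s.
x(12) = -2 + Σ Δx = -220.5 m.

-220.5 m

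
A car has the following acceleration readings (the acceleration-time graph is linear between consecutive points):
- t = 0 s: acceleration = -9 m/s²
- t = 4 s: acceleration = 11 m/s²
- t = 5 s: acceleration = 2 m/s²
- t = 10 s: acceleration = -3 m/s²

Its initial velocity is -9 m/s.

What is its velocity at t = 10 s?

Δv equals the area under the a-t graph; then v = v₀ + Δv.
0–4 s: ½(-9 + 11)(4) = 4 m/s
4–5 s: ½(11 + 2)(1) = 6.5 m/s
5–10 s: ½(2 + -3)(5) = -2.5 m/s
Δv = 8 m/s, so v(10) = -9 + (8) = -1 m/s.

-1 m/s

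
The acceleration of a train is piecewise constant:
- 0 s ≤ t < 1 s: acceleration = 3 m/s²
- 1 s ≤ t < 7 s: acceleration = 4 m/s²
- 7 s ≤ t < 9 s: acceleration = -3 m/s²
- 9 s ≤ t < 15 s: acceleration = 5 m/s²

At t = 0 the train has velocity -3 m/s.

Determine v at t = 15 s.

Δv equals the area under the a-t graph; then v = v₀ + Δv.
0–1 s: 3 × 1 = 3 m/s
1–7 s: 4 × 6 = 24 m/s
7–9 s: -3 × 2 = -6 m/s
9–15 s: 5 × 6 = 30 m/s
Δv = 51 m/s, so v(15) = -3 + (51) = 48 m/s.

48 m/s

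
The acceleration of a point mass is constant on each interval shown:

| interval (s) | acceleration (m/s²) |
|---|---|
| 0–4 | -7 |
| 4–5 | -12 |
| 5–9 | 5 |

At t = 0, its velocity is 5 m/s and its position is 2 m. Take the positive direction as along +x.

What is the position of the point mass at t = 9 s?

On each constant-a segment, Δv = aΔt and Δx = v₀Δt + ½aΔt²; chain segment to segment.
0–4 s: v starts 5 m/s; Δx = 5·4 + ½·-7·4² = -36 m; v ends -23 m/s.
4–5 s: v starts -23 m/s; Δx = -23·1 + ½·-12·1² = -29 m; v ends -35 m/s.
5–9 s: v starts -35 m/s; Δx = -35·4 + ½·5·4² = -100 m; v ends -15 m/s.
x(9) = 2 + Σ Δx = -163 m.

-163 m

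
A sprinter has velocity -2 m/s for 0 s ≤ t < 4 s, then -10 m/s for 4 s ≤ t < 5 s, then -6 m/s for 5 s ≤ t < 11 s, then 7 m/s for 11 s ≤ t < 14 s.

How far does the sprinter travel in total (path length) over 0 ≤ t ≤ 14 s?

75 m

Total distance travelled is ∫|v| dt — sum the magnitudes of each area piece.
0–4 s: |-2| × 4 = 8 m
4–5 s: |-10| × 1 = 10 m
5–11 s: |-6| × 6 = 36 m
11–14 s: |7| × 3 = 21 m
Total distance = 75 m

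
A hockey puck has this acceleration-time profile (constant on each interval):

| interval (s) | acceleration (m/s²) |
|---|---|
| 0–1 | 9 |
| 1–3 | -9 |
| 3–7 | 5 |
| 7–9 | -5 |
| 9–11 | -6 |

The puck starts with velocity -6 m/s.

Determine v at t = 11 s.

Δv equals the area under the a-t graph; then v = v₀ + Δv.
0–1 s: 9 × 1 = 9 m/s
1–3 s: -9 × 2 = -18 m/s
3–7 s: 5 × 4 = 20 m/s
7–9 s: -5 × 2 = -10 m/s
9–11 s: -6 × 2 = -12 m/s
Δv = -11 m/s, so v(11) = -6 + (-11) = -17 m/s.

-17 m/s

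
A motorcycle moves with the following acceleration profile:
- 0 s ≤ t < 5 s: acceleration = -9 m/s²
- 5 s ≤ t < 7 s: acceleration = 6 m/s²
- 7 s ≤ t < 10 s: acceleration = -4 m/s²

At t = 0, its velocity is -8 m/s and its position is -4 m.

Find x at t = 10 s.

-391.5 m

On each constant-a segment, Δv = aΔt and Δx = v₀Δt + ½aΔt²; chain segment to segment.
0–5 s: v starts -8 m/s; Δx = -8·5 + ½·-9·5² = -152.5 m; v ends -53 m/s.
5–7 s: v starts -53 m/s; Δx = -53·2 + ½·6·2² = -94 m; v ends -41 m/s.
7–10 s: v starts -41 m/s; Δx = -41·3 + ½·-4·3² = -141 m; v ends -53 m/s.
x(10) = -4 + Σ Δx = -391.5 m.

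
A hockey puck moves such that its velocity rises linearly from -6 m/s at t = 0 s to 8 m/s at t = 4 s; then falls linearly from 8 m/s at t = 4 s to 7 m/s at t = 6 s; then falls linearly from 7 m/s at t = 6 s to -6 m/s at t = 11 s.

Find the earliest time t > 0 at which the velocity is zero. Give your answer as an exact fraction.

t = 12/7 s

v changes sign on 0–4 s (from -6 to 8); the graph is linear there, so v = 0 at t = 0 + (6)·(4 − 0)/(8 − -6) = 12/7 s.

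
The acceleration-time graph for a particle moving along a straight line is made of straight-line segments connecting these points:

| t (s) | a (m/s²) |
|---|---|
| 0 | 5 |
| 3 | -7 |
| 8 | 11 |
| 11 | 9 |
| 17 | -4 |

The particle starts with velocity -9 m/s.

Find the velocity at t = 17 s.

Δv equals the area under the a-t graph; then v = v₀ + Δv.
0–3 s: ½(5 + -7)(3) = -3 m/s
3–8 s: ½(-7 + 11)(5) = 10 m/s
8–11 s: ½(11 + 9)(3) = 30 m/s
11–17 s: ½(9 + -4)(6) = 15 m/s
Δv = 52 m/s, so v(17) = -9 + (52) = 43 m/s.

43 m/s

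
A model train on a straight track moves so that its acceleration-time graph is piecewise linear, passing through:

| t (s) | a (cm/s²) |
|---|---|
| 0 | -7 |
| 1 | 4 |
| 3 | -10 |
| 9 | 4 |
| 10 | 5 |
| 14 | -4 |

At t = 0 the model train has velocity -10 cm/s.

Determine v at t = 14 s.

-29 cm/s

Δv equals the area under the a-t graph; then v = v₀ + Δv.
0–1 s: ½(-7 + 4)(1) = -1.5 cm/s
1–3 s: ½(4 + -10)(2) = -6 cm/s
3–9 s: ½(-10 + 4)(6) = -18 cm/s
9–10 s: ½(4 + 5)(1) = 4.5 cm/s
10–14 s: ½(5 + -4)(4) = 2 cm/s
Δv = -19 cm/s, so v(14) = -10 + (-19) = -29 cm/s.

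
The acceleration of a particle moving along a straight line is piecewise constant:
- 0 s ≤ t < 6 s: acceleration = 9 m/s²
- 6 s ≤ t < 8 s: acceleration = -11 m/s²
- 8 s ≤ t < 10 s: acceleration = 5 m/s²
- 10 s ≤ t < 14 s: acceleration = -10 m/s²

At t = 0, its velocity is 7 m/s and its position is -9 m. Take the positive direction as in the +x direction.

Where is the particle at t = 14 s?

499 m

On each constant-a segment, Δv = aΔt and Δx = v₀Δt + ½aΔt²; chain segment to segment.
0–6 s: v starts 7 m/s; Δx = 7·6 + ½·9·6² = 204 m; v ends 61 m/s.
6–8 s: v starts 61 m/s; Δx = 61·2 + ½·-11·2² = 100 m; v ends 39 m/s.
8–10 s: v starts 39 m/s; Δx = 39·2 + ½·5·2² = 88 m; v ends 49 m/s.
10–14 s: v starts 49 m/s; Δx = 49·4 + ½·-10·4² = 116 m; v ends 9 m/s.
x(14) = -9 + Σ Δx = 499 m.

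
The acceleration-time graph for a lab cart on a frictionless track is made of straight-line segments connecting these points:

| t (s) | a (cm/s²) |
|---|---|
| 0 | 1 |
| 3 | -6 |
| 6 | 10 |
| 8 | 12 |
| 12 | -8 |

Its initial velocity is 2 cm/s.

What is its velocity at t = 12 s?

Δv equals the area under the a-t graph; then v = v₀ + Δv.
0–3 s: ½(1 + -6)(3) = -7.5 cm/s
3–6 s: ½(-6 + 10)(3) = 6 cm/s
6–8 s: ½(10 + 12)(2) = 22 cm/s
8–12 s: ½(12 + -8)(4) = 8 cm/s
Δv = 28.5 cm/s, so v(12) = 2 + (28.5) = 30.5 cm/s.

30.5 cm/s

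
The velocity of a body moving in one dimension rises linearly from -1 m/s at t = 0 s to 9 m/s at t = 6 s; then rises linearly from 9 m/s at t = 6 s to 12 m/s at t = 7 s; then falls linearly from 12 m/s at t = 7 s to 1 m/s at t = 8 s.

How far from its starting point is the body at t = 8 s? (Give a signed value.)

41 m

Displacement is the signed area under the v-t curve.
0–6 s: ½(-1 + 9)(6) = 24 m
6–7 s: ½(9 + 12)(1) = 10.5 m
7–8 s: ½(12 + 1)(1) = 6.5 m
Net displacement = 41 m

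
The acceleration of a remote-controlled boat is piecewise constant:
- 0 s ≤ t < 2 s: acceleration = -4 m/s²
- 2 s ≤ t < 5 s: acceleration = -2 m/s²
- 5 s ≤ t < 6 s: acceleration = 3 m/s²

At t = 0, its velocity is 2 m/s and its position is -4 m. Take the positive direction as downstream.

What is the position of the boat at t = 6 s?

On each constant-a segment, Δv = aΔt and Δx = v₀Δt + ½aΔt²; chain segment to segment.
0–2 s: v starts 2 m/s; Δx = 2·2 + ½·-4·2² = -4 m; v ends -6 m/s.
2–5 s: v starts -6 m/s; Δx = -6·3 + ½·-2·3² = -27 m; v ends -12 m/s.
5–6 s: v starts -12 m/s; Δx = -12·1 + ½·3·1² = -10.5 m; v ends -9 m/s.
x(6) = -4 + Σ Δx = -45.5 m.

-45.5 m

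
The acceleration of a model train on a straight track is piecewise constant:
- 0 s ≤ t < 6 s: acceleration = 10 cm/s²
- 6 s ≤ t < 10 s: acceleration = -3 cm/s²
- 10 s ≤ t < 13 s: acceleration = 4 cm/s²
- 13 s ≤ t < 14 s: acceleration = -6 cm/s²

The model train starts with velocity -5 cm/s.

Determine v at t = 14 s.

Δv equals the area under the a-t graph; then v = v₀ + Δv.
0–6 s: 10 × 6 = 60 cm/s
6–10 s: -3 × 4 = -12 cm/s
10–13 s: 4 × 3 = 12 cm/s
13–14 s: -6 × 1 = -6 cm/s
Δv = 54 cm/s, so v(14) = -5 + (54) = 49 cm/s.

49 cm/s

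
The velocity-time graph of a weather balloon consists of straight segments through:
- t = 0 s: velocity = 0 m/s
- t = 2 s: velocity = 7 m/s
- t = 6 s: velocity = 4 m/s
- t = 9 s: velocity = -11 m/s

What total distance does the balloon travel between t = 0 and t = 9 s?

Total distance travelled is ∫|v| dt — sum the magnitudes of each area piece.
0–2 s: |½(0 + 7)(2)| = 7 m
2–6 s: |½(7 + 4)(4)| = 22 m
6–9 s: v = 0 at t = 6.8 s; triangle areas 1.6 + 12.1 = 13.7 m
Total distance = 42.7 m

42.7 m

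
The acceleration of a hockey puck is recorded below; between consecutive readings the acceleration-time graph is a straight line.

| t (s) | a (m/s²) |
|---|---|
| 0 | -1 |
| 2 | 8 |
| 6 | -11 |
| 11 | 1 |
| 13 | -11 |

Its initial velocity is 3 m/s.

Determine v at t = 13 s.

Δv equals the area under the a-t graph; then v = v₀ + Δv.
0–2 s: ½(-1 + 8)(2) = 7 m/s
2–6 s: ½(8 + -11)(4) = -6 m/s
6–11 s: ½(-11 + 1)(5) = -25 m/s
11–13 s: ½(1 + -11)(2) = -10 m/s
Δv = -34 m/s, so v(13) = 3 + (-34) = -31 m/s.

-31 m/s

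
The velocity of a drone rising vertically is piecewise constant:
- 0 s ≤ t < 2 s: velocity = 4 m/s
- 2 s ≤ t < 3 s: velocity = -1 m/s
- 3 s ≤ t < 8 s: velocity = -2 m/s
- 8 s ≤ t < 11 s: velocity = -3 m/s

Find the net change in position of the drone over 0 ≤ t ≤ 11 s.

Net displacement equals the area under the velocity-time graph (areas below the axis count negative).
0–2 s: 4 × 2 = 8 m
2–3 s: -1 × 1 = -1 m
3–8 s: -2 × 5 = -10 m
8–11 s: -3 × 3 = -9 m
Net displacement = -12 m

-12 m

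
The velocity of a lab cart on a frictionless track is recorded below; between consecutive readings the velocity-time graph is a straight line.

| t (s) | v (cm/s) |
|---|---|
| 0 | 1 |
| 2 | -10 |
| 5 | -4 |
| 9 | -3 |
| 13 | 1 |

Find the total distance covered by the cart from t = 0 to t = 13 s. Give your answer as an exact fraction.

541/11 cm

Distance (not displacement) is the total path length: add the absolute areas under v-t.
0–2 s: v = 0 at t = 2/11 s; triangle areas 1/11 + 100/11 = 101/11 cm
2–5 s: |½(-10 + -4)(3)| = 21 cm
5–9 s: |½(-4 + -3)(4)| = 14 cm
9–13 s: v = 0 at t = 12 s; triangle areas 4.5 + 0.5 = 5 cm
Total distance = 541/11 cm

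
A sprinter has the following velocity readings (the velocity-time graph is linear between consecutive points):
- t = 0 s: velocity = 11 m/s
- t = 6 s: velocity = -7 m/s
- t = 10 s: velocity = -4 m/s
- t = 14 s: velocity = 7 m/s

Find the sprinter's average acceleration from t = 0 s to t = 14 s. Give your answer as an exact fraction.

-2/7 m/s²

Average acceleration = Δv/Δt = (7 − 11)/(14 − 0) = -2/7 m/s².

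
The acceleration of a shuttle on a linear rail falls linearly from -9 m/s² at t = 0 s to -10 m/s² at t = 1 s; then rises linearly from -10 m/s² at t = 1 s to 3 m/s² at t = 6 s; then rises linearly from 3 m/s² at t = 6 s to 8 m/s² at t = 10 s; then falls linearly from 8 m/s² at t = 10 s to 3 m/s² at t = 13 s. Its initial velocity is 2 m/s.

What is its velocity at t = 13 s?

Δv equals the area under the a-t graph; then v = v₀ + Δv.
0–1 s: ½(-9 + -10)(1) = -9.5 m/s
1–6 s: ½(-10 + 3)(5) = -17.5 m/s
6–10 s: ½(3 + 8)(4) = 22 m/s
10–13 s: ½(8 + 3)(3) = 16.5 m/s
Δv = 11.5 m/s, so v(13) = 2 + (11.5) = 13.5 m/s.

13.5 m/s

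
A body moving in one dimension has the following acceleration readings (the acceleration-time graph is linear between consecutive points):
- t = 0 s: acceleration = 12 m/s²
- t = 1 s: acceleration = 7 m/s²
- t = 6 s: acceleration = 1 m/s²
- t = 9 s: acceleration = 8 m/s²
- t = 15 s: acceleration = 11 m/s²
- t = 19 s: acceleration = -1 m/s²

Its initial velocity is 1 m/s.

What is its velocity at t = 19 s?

121 m/s

Δv equals the area under the a-t graph; then v = v₀ + Δv.
0–1 s: ½(12 + 7)(1) = 9.5 m/s
1–6 s: ½(7 + 1)(5) = 20 m/s
6–9 s: ½(1 + 8)(3) = 13.5 m/s
9–15 s: ½(8 + 11)(6) = 57 m/s
15–19 s: ½(11 + -1)(4) = 20 m/s
Δv = 120 m/s, so v(19) = 1 + (120) = 121 m/s.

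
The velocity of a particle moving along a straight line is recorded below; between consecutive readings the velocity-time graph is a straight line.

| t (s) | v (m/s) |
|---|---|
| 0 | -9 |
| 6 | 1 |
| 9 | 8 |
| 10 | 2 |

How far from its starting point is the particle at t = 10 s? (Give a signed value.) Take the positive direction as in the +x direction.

-5.5 m

Displacement is the signed area under the v-t curve.
0–6 s: ½(-9 + 1)(6) = -24 m
6–9 s: ½(1 + 8)(3) = 13.5 m
9–10 s: ½(8 + 2)(1) = 5 m
Net displacement = -5.5 m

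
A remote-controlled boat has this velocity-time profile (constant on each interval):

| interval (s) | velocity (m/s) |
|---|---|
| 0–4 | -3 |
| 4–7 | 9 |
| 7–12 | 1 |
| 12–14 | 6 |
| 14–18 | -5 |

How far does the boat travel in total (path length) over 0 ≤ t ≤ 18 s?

Total distance travelled is ∫|v| dt — sum the magnitudes of each area piece.
0–4 s: |-3| × 4 = 12 m
4–7 s: |9| × 3 = 27 m
7–12 s: |1| × 5 = 5 m
12–14 s: |6| × 2 = 12 m
14–18 s: |-5| × 4 = 20 m
Total distance = 76 m

76 m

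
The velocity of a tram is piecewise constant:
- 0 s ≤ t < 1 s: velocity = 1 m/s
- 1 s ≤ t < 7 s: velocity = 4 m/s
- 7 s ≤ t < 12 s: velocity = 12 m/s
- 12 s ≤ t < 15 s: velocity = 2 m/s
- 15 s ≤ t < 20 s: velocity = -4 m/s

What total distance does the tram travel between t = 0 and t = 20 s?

111 m

Distance (not displacement) is the total path length: add the absolute areas under v-t.
0–1 s: |1| × 1 = 1 m
1–7 s: |4| × 6 = 24 m
7–12 s: |12| × 5 = 60 m
12–15 s: |2| × 3 = 6 m
15–20 s: |-4| × 5 = 20 m
Total distance = 111 m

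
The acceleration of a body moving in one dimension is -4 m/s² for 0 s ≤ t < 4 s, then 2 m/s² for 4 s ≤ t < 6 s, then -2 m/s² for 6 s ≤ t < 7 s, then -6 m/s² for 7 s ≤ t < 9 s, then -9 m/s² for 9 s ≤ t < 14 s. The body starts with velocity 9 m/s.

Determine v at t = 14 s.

Δv equals the area under the a-t graph; then v = v₀ + Δv.
0–4 s: -4 × 4 = -16 m/s
4–6 s: 2 × 2 = 4 m/s
6–7 s: -2 × 1 = -2 m/s
7–9 s: -6 × 2 = -12 m/s
9–14 s: -9 × 5 = -45 m/s
Δv = -71 m/s, so v(14) = 9 + (-71) = -62 m/s.

-62 m/s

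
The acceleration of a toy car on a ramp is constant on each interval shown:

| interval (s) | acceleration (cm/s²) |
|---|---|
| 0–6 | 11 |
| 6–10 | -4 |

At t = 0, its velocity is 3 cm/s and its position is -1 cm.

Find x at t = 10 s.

On each constant-a segment, Δv = aΔt and Δx = v₀Δt + ½aΔt²; chain segment to segment.
0–6 s: v starts 3 cm/s; Δx = 3·6 + ½·11·6² = 216 cm; v ends 69 cm/s.
6–10 s: v starts 69 cm/s; Δx = 69·4 + ½·-4·4² = 244 cm; v ends 53 cm/s.
x(10) = -1 + Σ Δx = 459 cm.

459 cm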